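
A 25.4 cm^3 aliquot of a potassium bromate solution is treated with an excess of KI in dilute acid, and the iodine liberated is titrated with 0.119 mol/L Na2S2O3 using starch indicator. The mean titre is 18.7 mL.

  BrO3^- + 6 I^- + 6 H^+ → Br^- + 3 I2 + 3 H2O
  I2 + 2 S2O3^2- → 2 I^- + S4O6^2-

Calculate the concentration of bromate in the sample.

0.0146 mol/L

n(S2O3^2-) = 0.0187 × 0.119 = 2.23 × 10^-3 mol
n(I2) = n(S2O3^2-)/2 = 1.11 × 10^-3 mol
From the 1:3 ratio, n(BrO3^-) in the aliquot = 1/3 × 1.11 × 10^-3 = 3.71 × 10^-4 mol
[BrO3^-] = 3.71 × 10^-4 / 0.0254 = 0.0146 mol/L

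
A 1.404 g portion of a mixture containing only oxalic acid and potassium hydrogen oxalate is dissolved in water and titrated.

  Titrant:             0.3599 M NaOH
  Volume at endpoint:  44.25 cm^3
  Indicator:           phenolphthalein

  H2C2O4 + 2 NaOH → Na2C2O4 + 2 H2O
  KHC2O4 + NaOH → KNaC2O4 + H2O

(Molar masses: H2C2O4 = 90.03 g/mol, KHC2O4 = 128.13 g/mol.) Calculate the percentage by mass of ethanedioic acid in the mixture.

n(NaOH) = 0.04425 × 0.3599 = 0.01593 mol
Let x = n(H2C2O4), y = n(KHC2O4).
Titrant: 2x + 1y = 0.01593;  mass: 90.03x + 128.13y = 1.404
Solving, x = 3.829 × 10^-3 mol, y = 8.267 × 10^-3 mol
mass of H2C2O4 = 3.829 × 10^-3 × 90.03 = 0.3448 g
% H2C2O4 = 0.3448 / 1.404 × 100 = 24.55 %

24.55 %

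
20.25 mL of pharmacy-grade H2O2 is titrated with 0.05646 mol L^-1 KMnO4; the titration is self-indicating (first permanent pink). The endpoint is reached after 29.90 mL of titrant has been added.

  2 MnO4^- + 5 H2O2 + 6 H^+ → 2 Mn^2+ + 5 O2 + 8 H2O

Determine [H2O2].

n(KMnO4) = 0.02990 L × 0.05646 mol/L = 1.688 × 10^-3 mol
From the 5:2 mole ratio, n(H2O2) = 5/2 × 1.688 × 10^-3 = 4.220 × 10^-3 mol
[H2O2] = 4.220 × 10^-3 mol / 0.02025 L = 0.2084 mol/L

0.2084 mol/L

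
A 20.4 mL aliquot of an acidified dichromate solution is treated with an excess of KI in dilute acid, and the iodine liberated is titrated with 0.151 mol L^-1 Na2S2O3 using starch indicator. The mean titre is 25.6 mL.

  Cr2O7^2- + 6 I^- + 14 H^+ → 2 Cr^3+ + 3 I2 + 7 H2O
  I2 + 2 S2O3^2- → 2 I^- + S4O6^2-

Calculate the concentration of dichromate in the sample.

n(S2O3^2-) = 0.0256 × 0.151 = 3.87 × 10^-3 mol
n(I2) = n(S2O3^2-)/2 = 1.93 × 10^-3 mol
From the 1:3 ratio, n(Cr2O7^2-) in the aliquot = 1/3 × 1.93 × 10^-3 = 6.44 × 10^-4 mol
[Cr2O7^2-] = 6.44 × 10^-4 / 0.0204 = 0.0316 mol/L

0.0316 mol/L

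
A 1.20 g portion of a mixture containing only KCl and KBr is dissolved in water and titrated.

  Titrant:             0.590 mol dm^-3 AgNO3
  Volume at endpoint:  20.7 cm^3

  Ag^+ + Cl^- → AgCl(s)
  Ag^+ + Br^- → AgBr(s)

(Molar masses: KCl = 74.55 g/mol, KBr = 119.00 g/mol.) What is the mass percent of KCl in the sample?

n(AgNO3) = 0.0207 × 0.590 = 0.0122 mol
Let x = n(KCl), y = n(KBr).
Titrant: 1x + 1y = 0.0122;  mass: 74.55x + 119.00y = 1.20
Solving, x = 5.70 × 10^-3 mol, y = 6.51 × 10^-3 mol
mass of KCl = 5.70 × 10^-3 × 74.55 = 0.425 g
% KCl = 0.425 / 1.20 × 100 = 35.4 %

35.4 %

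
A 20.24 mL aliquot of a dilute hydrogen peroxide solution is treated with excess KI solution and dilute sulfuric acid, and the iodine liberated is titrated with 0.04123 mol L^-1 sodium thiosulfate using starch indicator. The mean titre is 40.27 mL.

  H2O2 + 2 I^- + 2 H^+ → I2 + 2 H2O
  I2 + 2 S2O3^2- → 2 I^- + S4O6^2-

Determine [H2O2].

n(S2O3^2-) = 0.04027 × 0.04123 = 1.660 × 10^-3 mol
n(I2) = n(S2O3^2-)/2 = 8.302 × 10^-4 mol
n(H2O2) in the aliquot = 8.302 × 10^-4 mol (1:1 ratio)
[H2O2] = 8.302 × 10^-4 / 0.02024 = 0.04102 mol/L

0.04102 mol/L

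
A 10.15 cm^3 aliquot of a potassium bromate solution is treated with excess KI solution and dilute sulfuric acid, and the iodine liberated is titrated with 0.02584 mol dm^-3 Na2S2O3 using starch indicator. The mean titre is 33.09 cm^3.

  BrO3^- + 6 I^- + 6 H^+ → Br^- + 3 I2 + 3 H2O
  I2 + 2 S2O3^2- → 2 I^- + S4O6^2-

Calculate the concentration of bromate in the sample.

n(S2O3^2-) = 0.03309 × 0.02584 = 8.550 × 10^-4 mol
n(I2) = n(S2O3^2-)/2 = 4.275 × 10^-4 mol
From the 1:3 ratio, n(BrO3^-) in the aliquot = 1/3 × 4.275 × 10^-4 = 1.425 × 10^-4 mol
[BrO3^-] = 1.425 × 10^-4 / 0.01015 = 0.01404 mol/L

0.01404 mol/L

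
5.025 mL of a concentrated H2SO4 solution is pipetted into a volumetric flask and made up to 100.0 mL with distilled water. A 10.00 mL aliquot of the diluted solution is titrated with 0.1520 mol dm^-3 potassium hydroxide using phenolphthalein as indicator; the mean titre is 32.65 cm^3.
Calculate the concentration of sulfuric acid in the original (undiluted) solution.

4.938 mol/L

H2SO4 + 2 KOH → K2SO4 + 2 H2O
n(KOH) = 0.03265 × 0.1520 = 4.963 × 10^-3 mol
From the 1:2 ratio, n(H2SO4) in the aliquot = 1/2 × 4.963 × 10^-3 = 2.481 × 10^-3 mol
[H2SO4]_dilute = 2.481 × 10^-3 / 0.01000 = 0.2481 mol/L
Dilution factor = 100.0 / 5.025 = 19.90
[H2SO4]_stock = 0.2481 × 19.90 = 4.938 mol/L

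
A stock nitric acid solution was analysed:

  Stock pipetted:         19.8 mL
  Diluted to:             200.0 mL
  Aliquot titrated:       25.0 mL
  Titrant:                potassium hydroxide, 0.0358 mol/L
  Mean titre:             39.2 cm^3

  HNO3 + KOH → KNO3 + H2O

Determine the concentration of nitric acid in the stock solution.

n(KOH) = 0.0392 × 0.0358 = 1.40 × 10^-3 mol
n(HNO3) in the aliquot = 1.40 × 10^-3 mol (1:1 ratio)
[HNO3]_dilute = 1.40 × 10^-3 / 0.0250 = 0.0561 mol/L
Dilution factor = 200.0 / 19.8 = 10.10
[HNO3]_stock = 0.0561 × 10.10 = 0.567 mol/L

0.567 mol/L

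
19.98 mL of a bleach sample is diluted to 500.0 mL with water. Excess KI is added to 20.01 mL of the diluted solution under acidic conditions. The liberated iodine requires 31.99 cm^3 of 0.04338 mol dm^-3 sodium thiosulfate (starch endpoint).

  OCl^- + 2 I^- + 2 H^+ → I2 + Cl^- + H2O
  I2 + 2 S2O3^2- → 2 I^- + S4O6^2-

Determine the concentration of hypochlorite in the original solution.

n(S2O3^2-) = 0.03199 × 0.04338 = 1.388 × 10^-3 mol
n(I2) = n(S2O3^2-)/2 = 6.939 × 10^-4 mol
n(OCl^-) in the aliquot = 6.939 × 10^-4 mol (1:1 ratio)
[OCl^-]_dilute = 6.939 × 10^-4 / 0.02001 = 0.03468 mol/L
[OCl^-]_original = 0.03468 × 500.0/19.98 = 0.8678 mol/L

0.8678 mol/L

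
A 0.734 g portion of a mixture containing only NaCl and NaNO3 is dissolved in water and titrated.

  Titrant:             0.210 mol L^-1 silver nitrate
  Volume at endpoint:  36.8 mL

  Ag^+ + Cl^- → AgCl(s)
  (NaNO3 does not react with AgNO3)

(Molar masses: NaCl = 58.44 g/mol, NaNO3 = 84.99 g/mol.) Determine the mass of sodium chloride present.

0.452 g

n(AgNO3) = 0.0368 × 0.210 = 7.73 × 10^-3 mol
Let x = n(NaCl), y = n(NaNO3).
Titrant: 1x = 7.73 × 10^-3;  mass: 58.44x + 84.99y = 0.734
Solving, x = 7.73 × 10^-3 mol, y = 3.32 × 10^-3 mol
mass of NaCl = 7.73 × 10^-3 × 58.44 = 0.452 g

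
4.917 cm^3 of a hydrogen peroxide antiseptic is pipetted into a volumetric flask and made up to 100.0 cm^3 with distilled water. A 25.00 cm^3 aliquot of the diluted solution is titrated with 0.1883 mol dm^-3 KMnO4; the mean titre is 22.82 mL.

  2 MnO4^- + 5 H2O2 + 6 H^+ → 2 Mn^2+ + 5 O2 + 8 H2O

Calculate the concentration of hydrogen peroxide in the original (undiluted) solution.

8.739 mol/L

n(KMnO4) = 0.02282 × 0.1883 = 4.297 × 10^-3 mol
From the 5:2 ratio, n(H2O2) in the aliquot = 5/2 × 4.297 × 10^-3 = 0.01074 mol
[H2O2]_dilute = 0.01074 / 0.02500 = 0.4297 mol/L
Dilution factor = 100.0 / 4.917 = 20.34
[H2O2]_stock = 0.4297 × 20.34 = 8.739 mol/L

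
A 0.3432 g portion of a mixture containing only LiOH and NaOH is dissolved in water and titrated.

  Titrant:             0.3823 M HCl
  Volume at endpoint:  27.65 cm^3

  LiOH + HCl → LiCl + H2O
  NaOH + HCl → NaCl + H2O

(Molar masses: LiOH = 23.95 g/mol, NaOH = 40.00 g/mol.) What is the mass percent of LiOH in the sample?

n(HCl) = 0.02765 × 0.3823 = 0.01057 mol
Let x = n(LiOH), y = n(NaOH).
Titrant: 1x + 1y = 0.01057;  mass: 23.95x + 40.00y = 0.3432
Solving, x = 4.961 × 10^-3 mol, y = 5.610 × 10^-3 mol
mass of LiOH = 4.961 × 10^-3 × 23.95 = 0.1188 g
% LiOH = 0.1188 / 0.3432 × 100 = 34.62 %

34.62 %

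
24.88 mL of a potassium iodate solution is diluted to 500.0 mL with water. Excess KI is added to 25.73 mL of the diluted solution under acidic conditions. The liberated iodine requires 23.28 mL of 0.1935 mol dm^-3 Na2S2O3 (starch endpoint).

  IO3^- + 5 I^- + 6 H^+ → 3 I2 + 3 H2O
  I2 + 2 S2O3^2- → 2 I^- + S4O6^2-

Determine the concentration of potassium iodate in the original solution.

0.5864 mol/L

n(S2O3^2-) = 0.02328 × 0.1935 = 4.505 × 10^-3 mol
n(I2) = n(S2O3^2-)/2 = 2.252 × 10^-3 mol
From the 1:3 ratio, n(IO3^-) in the aliquot = 1/3 × 2.252 × 10^-3 = 7.508 × 10^-4 mol
[IO3^-]_dilute = 7.508 × 10^-4 / 0.02573 = 0.02918 mol/L
[IO3^-]_original = 0.02918 × 500.0/24.88 = 0.5864 mol/L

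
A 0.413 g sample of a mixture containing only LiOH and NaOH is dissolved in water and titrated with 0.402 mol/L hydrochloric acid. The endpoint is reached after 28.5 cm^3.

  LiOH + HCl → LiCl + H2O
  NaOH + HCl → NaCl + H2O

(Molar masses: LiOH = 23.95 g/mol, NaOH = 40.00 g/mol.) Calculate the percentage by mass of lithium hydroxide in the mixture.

n(HCl) = 0.0285 × 0.402 = 0.0115 mol
Let x = n(LiOH), y = n(NaOH).
Titrant: 1x + 1y = 0.0115;  mass: 23.95x + 40.00y = 0.413
Solving, x = 2.82 × 10^-3 mol, y = 8.64 × 10^-3 mol
mass of LiOH = 2.82 × 10^-3 × 23.95 = 0.0676 g
% LiOH = 0.0676 / 0.413 × 100 = 16.4 %

16.4 %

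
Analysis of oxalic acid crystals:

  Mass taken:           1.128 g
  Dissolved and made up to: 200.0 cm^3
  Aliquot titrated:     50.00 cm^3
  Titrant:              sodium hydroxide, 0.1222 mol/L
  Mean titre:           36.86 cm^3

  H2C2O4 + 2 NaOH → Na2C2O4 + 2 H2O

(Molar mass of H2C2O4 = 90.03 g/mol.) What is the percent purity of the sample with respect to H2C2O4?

71.90 %

n(NaOH) per titration = 0.03686 × 0.1222 = 4.504 × 10^-3 mol
From the 1:2 ratio, n(H2C2O4) in each aliquot = 1/2 × 4.504 × 10^-3 = 2.252 × 10^-3 mol
n(H2C2O4) in the whole flask = 2.252 × 10^-3 × 200.0/50.00 = 9.009 × 10^-3 mol
mass of H2C2O4 = 9.009 × 10^-3 × 90.03 = 0.8110 g
% H2C2O4 = 0.8110 / 1.128 × 100 = 71.90 %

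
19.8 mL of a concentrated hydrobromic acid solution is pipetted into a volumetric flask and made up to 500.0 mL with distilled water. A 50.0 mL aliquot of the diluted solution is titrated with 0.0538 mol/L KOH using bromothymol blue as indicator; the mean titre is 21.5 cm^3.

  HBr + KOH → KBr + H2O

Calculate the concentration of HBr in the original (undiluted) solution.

n(KOH) = 0.0215 × 0.0538 = 1.16 × 10^-3 mol
n(HBr) in the aliquot = 1.16 × 10^-3 mol (1:1 ratio)
[HBr]_dilute = 1.16 × 10^-3 / 0.0500 = 0.0231 mol/L
Dilution factor = 500.0 / 19.8 = 25.25
[HBr]_stock = 0.0231 × 25.25 = 0.584 mol/L

0.584 mol/L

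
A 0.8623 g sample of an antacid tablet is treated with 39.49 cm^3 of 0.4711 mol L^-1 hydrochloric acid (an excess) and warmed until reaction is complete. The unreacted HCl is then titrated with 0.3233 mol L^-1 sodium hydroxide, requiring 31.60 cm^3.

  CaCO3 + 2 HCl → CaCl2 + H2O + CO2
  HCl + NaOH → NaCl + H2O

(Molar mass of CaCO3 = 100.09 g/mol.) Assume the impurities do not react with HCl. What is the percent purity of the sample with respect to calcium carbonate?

n(HCl) added = 0.03949 × 0.4711 = 0.01860 mol
n(NaOH) used in back-titration = 0.03160 × 0.3233 = 0.01022 mol
n(HCl) left over = 0.01022 mol (1:1 ratio)
n(HCl) consumed by analyte = 0.01860 − 0.01022 = 8.387 × 10^-3 mol
From the 1:2 ratio, n(CaCO3) = 1/2 × 8.387 × 10^-3 = 4.194 × 10^-3 mol
mass of CaCO3 = 4.194 × 10^-3 × 100.09 = 0.4198 g
% CaCO3 = 0.4198 / 0.8623 × 100 = 48.68 %

48.68 %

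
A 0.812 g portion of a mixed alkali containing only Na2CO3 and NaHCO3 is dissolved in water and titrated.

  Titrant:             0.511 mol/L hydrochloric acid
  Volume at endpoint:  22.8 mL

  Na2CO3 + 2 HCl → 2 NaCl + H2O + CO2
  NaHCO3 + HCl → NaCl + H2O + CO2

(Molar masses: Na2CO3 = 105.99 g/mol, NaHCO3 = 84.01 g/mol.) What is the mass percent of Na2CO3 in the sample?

n(HCl) = 0.0228 × 0.511 = 0.0117 mol
Let x = n(Na2CO3), y = n(NaHCO3).
Titrant: 2x + 1y = 0.0117;  mass: 105.99x + 84.01y = 0.812
Solving, x = 2.69 × 10^-3 mol, y = 6.27 × 10^-3 mol
mass of Na2CO3 = 2.69 × 10^-3 × 105.99 = 0.285 g
% Na2CO3 = 0.285 / 0.812 × 100 = 35.1 %

35.1 %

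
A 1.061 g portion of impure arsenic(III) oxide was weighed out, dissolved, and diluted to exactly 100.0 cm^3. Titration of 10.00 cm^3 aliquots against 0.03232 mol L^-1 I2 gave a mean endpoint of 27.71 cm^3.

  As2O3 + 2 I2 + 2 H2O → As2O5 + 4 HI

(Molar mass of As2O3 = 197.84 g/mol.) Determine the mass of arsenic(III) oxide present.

0.8859 g

n(I2) per titration = 0.02771 × 0.03232 = 8.956 × 10^-4 mol
From the 1:2 ratio, n(As2O3) in each aliquot = 1/2 × 8.956 × 10^-4 = 4.478 × 10^-4 mol
n(As2O3) in the whole flask = 4.478 × 10^-4 × 100.0/10.00 = 4.478 × 10^-3 mol
mass of As2O3 = 4.478 × 10^-3 × 197.84 = 0.8859 g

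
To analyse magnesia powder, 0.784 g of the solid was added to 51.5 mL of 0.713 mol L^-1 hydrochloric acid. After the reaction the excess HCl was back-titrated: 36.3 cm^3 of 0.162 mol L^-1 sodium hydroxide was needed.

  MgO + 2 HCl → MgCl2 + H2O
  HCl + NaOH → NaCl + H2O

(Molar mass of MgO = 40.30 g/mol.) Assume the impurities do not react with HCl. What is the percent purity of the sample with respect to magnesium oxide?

n(HCl) added = 0.0515 × 0.713 = 0.0367 mol
n(NaOH) used in back-titration = 0.0363 × 0.162 = 5.88 × 10^-3 mol
n(HCl) left over = 5.88 × 10^-3 mol (1:1 ratio)
n(HCl) consumed by analyte = 0.0367 − 5.88 × 10^-3 = 0.0308 mol
From the 1:2 ratio, n(MgO) = 1/2 × 0.0308 = 0.0154 mol
mass of MgO = 0.0154 × 40.30 = 0.621 g
% MgO = 0.621 / 0.784 × 100 = 79.3 %

79.3 %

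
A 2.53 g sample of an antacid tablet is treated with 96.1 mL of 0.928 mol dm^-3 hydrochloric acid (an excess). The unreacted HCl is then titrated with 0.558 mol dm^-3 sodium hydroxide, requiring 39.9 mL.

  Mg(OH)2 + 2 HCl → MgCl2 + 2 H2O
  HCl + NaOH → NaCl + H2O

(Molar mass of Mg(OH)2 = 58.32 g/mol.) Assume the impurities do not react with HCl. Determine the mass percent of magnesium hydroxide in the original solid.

77.1 %

n(HCl) added = 0.0961 × 0.928 = 0.0892 mol
n(NaOH) used in back-titration = 0.0399 × 0.558 = 0.0223 mol
n(HCl) left over = 0.0223 mol (1:1 ratio)
n(HCl) consumed by analyte = 0.0892 − 0.0223 = 0.0669 mol
From the 1:2 ratio, n(Mg(OH)2) = 1/2 × 0.0669 = 0.0335 mol
mass of Mg(OH)2 = 0.0335 × 58.32 = 1.95 g
% Mg(OH)2 = 1.95 / 2.53 × 100 = 77.1 %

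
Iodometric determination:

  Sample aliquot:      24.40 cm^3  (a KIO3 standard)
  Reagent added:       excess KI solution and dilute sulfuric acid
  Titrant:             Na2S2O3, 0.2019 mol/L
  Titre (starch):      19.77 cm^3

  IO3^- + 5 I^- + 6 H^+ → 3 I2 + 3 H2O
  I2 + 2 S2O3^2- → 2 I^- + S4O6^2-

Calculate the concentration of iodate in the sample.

0.02726 mol/L

n(S2O3^2-) = 0.01977 × 0.2019 = 3.992 × 10^-3 mol
n(I2) = n(S2O3^2-)/2 = 1.996 × 10^-3 mol
From the 1:3 ratio, n(IO3^-) in the aliquot = 1/3 × 1.996 × 10^-3 = 6.653 × 10^-4 mol
[IO3^-] = 6.653 × 10^-4 / 0.02440 = 0.02726 mol/L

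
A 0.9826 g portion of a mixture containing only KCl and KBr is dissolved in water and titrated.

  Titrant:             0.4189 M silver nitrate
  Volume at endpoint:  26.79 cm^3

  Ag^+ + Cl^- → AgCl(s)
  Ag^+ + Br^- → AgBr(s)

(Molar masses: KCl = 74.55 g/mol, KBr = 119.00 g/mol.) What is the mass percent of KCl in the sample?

n(AgNO3) = 0.02679 × 0.4189 = 0.01122 mol
Let x = n(KCl), y = n(KBr).
Titrant: 1x + 1y = 0.01122;  mass: 74.55x + 119.00y = 0.9826
Solving, x = 7.938 × 10^-3 mol, y = 3.284 × 10^-3 mol
mass of KCl = 7.938 × 10^-3 × 74.55 = 0.5918 g
% KCl = 0.5918 / 0.9826 × 100 = 60.23 %

60.23 %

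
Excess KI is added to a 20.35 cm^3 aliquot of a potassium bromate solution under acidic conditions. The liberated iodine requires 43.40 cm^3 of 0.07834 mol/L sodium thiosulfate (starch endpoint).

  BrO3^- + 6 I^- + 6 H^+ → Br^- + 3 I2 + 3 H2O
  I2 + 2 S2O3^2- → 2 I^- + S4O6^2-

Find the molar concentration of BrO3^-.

n(S2O3^2-) = 0.04340 × 0.07834 = 3.400 × 10^-3 mol
n(I2) = n(S2O3^2-)/2 = 1.700 × 10^-3 mol
From the 1:3 ratio, n(BrO3^-) in the aliquot = 1/3 × 1.700 × 10^-3 = 5.667 × 10^-4 mol
[BrO3^-] = 5.667 × 10^-4 / 0.02035 = 0.02785 mol/L

0.02785 mol/L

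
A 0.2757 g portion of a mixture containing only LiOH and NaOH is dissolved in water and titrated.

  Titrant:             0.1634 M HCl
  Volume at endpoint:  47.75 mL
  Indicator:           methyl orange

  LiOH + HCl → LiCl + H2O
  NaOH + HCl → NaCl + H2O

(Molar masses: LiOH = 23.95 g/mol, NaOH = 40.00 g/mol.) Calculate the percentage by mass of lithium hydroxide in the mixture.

19.70 %

n(HCl) = 0.04775 × 0.1634 = 7.802 × 10^-3 mol
Let x = n(LiOH), y = n(NaOH).
Titrant: 1x + 1y = 7.802 × 10^-3;  mass: 23.95x + 40.00y = 0.2757
Solving, x = 2.268 × 10^-3 mol, y = 5.535 × 10^-3 mol
mass of LiOH = 2.268 × 10^-3 × 23.95 = 0.05431 g
% LiOH = 0.05431 / 0.2757 × 100 = 19.70 %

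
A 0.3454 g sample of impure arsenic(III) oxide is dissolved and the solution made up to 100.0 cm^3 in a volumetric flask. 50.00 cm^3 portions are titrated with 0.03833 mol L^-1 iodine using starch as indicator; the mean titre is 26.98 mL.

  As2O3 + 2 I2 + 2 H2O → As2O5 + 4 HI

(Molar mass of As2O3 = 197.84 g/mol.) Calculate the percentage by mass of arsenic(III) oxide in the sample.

59.23 %

n(I2) per titration = 0.02698 × 0.03833 = 1.034 × 10^-3 mol
From the 1:2 ratio, n(As2O3) in each aliquot = 1/2 × 1.034 × 10^-3 = 5.171 × 10^-4 mol
n(As2O3) in the whole flask = 5.171 × 10^-4 × 100.0/50.00 = 1.034 × 10^-3 mol
mass of As2O3 = 1.034 × 10^-3 × 197.84 = 0.2046 g
% As2O3 = 0.2046 / 0.3454 × 100 = 59.23 %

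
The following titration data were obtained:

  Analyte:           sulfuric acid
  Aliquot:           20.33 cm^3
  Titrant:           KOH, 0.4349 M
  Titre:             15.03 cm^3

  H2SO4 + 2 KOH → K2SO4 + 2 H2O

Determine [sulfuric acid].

n(KOH) = 0.01503 L × 0.4349 mol/L = 6.537 × 10^-3 mol
From the 1:2 mole ratio, n(H2SO4) = 1/2 × 6.537 × 10^-3 = 3.268 × 10^-3 mol
[H2SO4] = 3.268 × 10^-3 mol / 0.02033 L = 0.1608 mol/L

0.1608 M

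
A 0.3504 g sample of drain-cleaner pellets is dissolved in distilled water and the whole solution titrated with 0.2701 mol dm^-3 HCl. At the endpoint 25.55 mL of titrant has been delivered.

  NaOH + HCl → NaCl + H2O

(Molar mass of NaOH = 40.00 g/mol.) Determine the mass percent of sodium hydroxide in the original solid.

n(HCl) = 0.02555 L × 0.2701 mol/L = 6.901 × 10^-3 mol
n(NaOH) = 6.901 × 10^-3 mol (1:1 ratio)
mass of NaOH = 6.901 × 10^-3 × 40.00 g/mol = 0.2760 g
% NaOH = 0.2760 / 0.3504 × 100 = 78.78 %

78.78 %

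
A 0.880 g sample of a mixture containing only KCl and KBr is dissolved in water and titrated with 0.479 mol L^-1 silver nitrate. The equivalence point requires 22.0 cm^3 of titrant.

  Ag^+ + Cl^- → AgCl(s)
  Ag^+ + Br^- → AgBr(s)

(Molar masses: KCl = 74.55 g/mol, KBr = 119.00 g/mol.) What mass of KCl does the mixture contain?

n(AgNO3) = 0.0220 × 0.479 = 0.0105 mol
Let x = n(KCl), y = n(KBr).
Titrant: 1x + 1y = 0.0105;  mass: 74.55x + 119.00y = 0.880
Solving, x = 8.41 × 10^-3 mol, y = 2.12 × 10^-3 mol
mass of KCl = 8.41 × 10^-3 × 74.55 = 0.627 g

0.627 g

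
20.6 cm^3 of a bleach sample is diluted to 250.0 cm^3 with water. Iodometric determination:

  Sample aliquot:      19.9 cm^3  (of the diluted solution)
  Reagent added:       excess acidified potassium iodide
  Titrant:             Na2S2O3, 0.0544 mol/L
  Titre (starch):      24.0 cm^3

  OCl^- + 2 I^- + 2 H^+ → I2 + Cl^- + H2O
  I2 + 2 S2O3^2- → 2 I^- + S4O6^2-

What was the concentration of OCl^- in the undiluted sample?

0.398 mol/L

n(S2O3^2-) = 0.0240 × 0.0544 = 1.31 × 10^-3 mol
n(I2) = n(S2O3^2-)/2 = 6.53 × 10^-4 mol
n(OCl^-) in the aliquot = 6.53 × 10^-4 mol (1:1 ratio)
[OCl^-]_dilute = 6.53 × 10^-4 / 0.0199 = 0.0328 mol/L
[OCl^-]_original = 0.0328 × 250.0/20.6 = 0.398 mol/L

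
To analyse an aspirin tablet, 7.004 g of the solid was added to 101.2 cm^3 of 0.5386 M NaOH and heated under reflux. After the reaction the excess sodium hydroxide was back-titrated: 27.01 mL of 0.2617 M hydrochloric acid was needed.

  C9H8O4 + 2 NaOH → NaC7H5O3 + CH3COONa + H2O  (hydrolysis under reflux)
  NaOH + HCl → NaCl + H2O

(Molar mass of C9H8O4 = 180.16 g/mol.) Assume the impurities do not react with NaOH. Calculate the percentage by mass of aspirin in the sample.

n(NaOH) added = 0.1012 × 0.5386 = 0.05451 mol
n(HCl) used in back-titration = 0.02701 × 0.2617 = 7.069 × 10^-3 mol
n(NaOH) left over = 7.069 × 10^-3 mol (1:1 ratio)
n(NaOH) consumed by analyte = 0.05451 − 7.069 × 10^-3 = 0.04744 mol
From the 1:2 ratio, n(C9H8O4) = 1/2 × 0.04744 = 0.02372 mol
mass of C9H8O4 = 0.02372 × 180.16 = 4.273 g
% C9H8O4 = 4.273 / 7.004 × 100 = 61.01 %

61.01 %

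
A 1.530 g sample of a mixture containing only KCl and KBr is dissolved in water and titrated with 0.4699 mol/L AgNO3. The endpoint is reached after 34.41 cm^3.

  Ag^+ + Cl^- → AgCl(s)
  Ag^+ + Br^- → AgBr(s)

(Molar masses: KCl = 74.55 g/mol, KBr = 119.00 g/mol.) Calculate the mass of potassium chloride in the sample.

n(AgNO3) = 0.03441 × 0.4699 = 0.01617 mol
Let x = n(KCl), y = n(KBr).
Titrant: 1x + 1y = 0.01617;  mass: 74.55x + 119.00y = 1.530
Solving, x = 8.867 × 10^-3 mol, y = 7.302 × 10^-3 mol
mass of KCl = 8.867 × 10^-3 × 74.55 = 0.6610 g

0.6610 g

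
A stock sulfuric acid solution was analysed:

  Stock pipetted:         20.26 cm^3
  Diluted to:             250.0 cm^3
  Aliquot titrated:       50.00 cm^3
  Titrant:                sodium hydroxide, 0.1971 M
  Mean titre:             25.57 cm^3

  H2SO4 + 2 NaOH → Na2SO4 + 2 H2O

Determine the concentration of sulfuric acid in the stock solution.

0.6219 M

n(NaOH) = 0.02557 × 0.1971 = 5.040 × 10^-3 mol
From the 1:2 ratio, n(H2SO4) in the aliquot = 1/2 × 5.040 × 10^-3 = 2.520 × 10^-3 mol
[H2SO4]_dilute = 2.520 × 10^-3 / 0.05000 = 0.05040 mol/L
Dilution factor = 250.0 / 20.26 = 12.34
[H2SO4]_stock = 0.05040 × 12.34 = 0.6219 mol/L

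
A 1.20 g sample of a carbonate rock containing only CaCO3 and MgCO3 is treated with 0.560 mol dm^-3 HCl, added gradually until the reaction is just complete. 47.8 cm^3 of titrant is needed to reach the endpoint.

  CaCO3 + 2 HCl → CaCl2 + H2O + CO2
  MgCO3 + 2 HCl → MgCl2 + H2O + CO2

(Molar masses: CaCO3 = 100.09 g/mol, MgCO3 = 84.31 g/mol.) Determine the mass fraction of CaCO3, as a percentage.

37.8 %

n(HCl) = 0.0478 × 0.560 = 0.0268 mol
Let x = n(CaCO3), y = n(MgCO3).
Titrant: 2x + 2y = 0.0268;  mass: 100.09x + 84.31y = 1.20
Solving, x = 4.54 × 10^-3 mol, y = 8.85 × 10^-3 mol
mass of CaCO3 = 4.54 × 10^-3 × 100.09 = 0.454 g
% CaCO3 = 0.454 / 1.20 × 100 = 37.8 %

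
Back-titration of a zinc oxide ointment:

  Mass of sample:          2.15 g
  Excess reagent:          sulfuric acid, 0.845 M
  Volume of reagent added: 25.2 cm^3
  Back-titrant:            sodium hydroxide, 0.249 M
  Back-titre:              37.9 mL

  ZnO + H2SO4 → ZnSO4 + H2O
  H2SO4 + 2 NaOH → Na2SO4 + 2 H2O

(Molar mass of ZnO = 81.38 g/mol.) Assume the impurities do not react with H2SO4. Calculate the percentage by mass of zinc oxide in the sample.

n(H2SO4) added = 0.0252 × 0.845 = 0.0213 mol
n(NaOH) used in back-titration = 0.0379 × 0.249 = 9.44 × 10^-3 mol
From the 1:2 ratio, n(H2SO4) left over = 1/2 × 9.44 × 10^-3 = 4.72 × 10^-3 mol
n(H2SO4) consumed by analyte = 0.0213 − 4.72 × 10^-3 = 0.0166 mol
n(ZnO) = 0.0166 mol (1:1 ratio)
mass of ZnO = 0.0166 × 81.38 = 1.35 g
% ZnO = 1.35 / 2.15 × 100 = 62.7 %

62.7 %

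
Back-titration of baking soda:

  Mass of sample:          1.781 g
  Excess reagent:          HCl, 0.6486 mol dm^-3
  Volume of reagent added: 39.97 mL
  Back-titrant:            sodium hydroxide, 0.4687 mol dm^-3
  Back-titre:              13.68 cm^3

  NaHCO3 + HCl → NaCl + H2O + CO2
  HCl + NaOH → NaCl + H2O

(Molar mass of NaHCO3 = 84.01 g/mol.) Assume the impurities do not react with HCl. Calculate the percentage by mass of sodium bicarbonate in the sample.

n(HCl) added = 0.03997 × 0.6486 = 0.02592 mol
n(NaOH) used in back-titration = 0.01368 × 0.4687 = 6.412 × 10^-3 mol
n(HCl) left over = 6.412 × 10^-3 mol (1:1 ratio)
n(HCl) consumed by analyte = 0.02592 − 6.412 × 10^-3 = 0.01951 mol
n(NaHCO3) = 0.01951 mol (1:1 ratio)
mass of NaHCO3 = 0.01951 × 84.01 = 1.639 g
% NaHCO3 = 1.639 / 1.781 × 100 = 92.04 %

92.04 %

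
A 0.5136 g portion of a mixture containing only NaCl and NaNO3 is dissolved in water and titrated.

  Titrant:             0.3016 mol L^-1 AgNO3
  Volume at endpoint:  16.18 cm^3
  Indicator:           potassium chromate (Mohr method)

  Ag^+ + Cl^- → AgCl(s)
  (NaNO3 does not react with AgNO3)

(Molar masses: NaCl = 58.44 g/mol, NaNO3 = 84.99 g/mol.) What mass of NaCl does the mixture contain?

n(AgNO3) = 0.01618 × 0.3016 = 4.880 × 10^-3 mol
Let x = n(NaCl), y = n(NaNO3).
Titrant: 1x = 4.880 × 10^-3;  mass: 58.44x + 84.99y = 0.5136
Solving, x = 4.880 × 10^-3 mol, y = 2.688 × 10^-3 mol
mass of NaCl = 4.880 × 10^-3 × 58.44 = 0.2852 g

0.2852 g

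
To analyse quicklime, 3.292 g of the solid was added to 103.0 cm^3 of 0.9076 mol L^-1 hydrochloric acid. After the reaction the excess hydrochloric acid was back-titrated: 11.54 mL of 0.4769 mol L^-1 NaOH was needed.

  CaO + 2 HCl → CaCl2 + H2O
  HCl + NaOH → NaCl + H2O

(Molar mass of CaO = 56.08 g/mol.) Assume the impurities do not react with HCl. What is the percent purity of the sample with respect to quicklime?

n(HCl) added = 0.1030 × 0.9076 = 0.09348 mol
n(NaOH) used in back-titration = 0.01154 × 0.4769 = 5.503 × 10^-3 mol
n(HCl) left over = 5.503 × 10^-3 mol (1:1 ratio)
n(HCl) consumed by analyte = 0.09348 − 5.503 × 10^-3 = 0.08798 mol
From the 1:2 ratio, n(CaO) = 1/2 × 0.08798 = 0.04399 mol
mass of CaO = 0.04399 × 56.08 = 2.467 g
% CaO = 2.467 / 3.292 × 100 = 74.94 %

74.94 %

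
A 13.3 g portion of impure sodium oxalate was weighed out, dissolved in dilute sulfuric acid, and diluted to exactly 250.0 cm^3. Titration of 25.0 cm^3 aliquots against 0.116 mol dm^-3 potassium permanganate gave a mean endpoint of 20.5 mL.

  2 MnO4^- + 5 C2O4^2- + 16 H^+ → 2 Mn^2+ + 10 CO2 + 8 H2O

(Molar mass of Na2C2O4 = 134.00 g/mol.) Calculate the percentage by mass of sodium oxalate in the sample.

59.9 %

n(KMnO4) per titration = 0.0205 × 0.116 = 2.38 × 10^-3 mol
From the 5:2 ratio, n(Na2C2O4) in each aliquot = 5/2 × 2.38 × 10^-3 = 5.94 × 10^-3 mol
n(Na2C2O4) in the whole flask = 5.94 × 10^-3 × 250.0/25.0 = 0.0594 mol
mass of Na2C2O4 = 0.0594 × 134.00 = 7.97 g
% Na2C2O4 = 7.97 / 13.3 × 100 = 59.9 %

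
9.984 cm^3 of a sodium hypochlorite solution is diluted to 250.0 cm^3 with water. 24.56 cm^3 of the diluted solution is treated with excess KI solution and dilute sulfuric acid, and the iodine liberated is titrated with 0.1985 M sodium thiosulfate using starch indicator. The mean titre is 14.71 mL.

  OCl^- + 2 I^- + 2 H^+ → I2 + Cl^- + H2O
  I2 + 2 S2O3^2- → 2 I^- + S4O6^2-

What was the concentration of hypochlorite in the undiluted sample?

n(S2O3^2-) = 0.01471 × 0.1985 = 2.920 × 10^-3 mol
n(I2) = n(S2O3^2-)/2 = 1.460 × 10^-3 mol
n(OCl^-) in the aliquot = 1.460 × 10^-3 mol (1:1 ratio)
[OCl^-]_dilute = 1.460 × 10^-3 / 0.02456 = 0.05944 mol/L
[OCl^-]_original = 0.05944 × 250.0/9.984 = 1.489 mol/L

1.489 M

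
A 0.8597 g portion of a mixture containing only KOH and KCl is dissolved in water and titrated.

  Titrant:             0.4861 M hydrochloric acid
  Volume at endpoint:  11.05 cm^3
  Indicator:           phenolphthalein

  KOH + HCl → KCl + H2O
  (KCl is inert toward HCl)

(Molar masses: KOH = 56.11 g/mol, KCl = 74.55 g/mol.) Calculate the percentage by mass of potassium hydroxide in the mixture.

n(HCl) = 0.01105 × 0.4861 = 5.371 × 10^-3 mol
Let x = n(KOH), y = n(KCl).
Titrant: 1x = 5.371 × 10^-3;  mass: 56.11x + 74.55y = 0.8597
Solving, x = 5.371 × 10^-3 mol, y = 7.489 × 10^-3 mol
mass of KOH = 5.371 × 10^-3 × 56.11 = 0.3014 g
% KOH = 0.3014 / 0.8597 × 100 = 35.06 %

35.06 %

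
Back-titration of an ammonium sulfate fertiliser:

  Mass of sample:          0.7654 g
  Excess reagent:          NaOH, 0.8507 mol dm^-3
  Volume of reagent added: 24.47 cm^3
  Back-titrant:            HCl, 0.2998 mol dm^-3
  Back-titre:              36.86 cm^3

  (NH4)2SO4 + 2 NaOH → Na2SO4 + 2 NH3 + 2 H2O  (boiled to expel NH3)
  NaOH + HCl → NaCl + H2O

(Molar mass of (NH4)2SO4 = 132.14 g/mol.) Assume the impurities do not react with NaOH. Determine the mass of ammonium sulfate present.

0.6452 g

n(NaOH) added = 0.02447 × 0.8507 = 0.02082 mol
n(HCl) used in back-titration = 0.03686 × 0.2998 = 0.01105 mol
n(NaOH) left over = 0.01105 mol (1:1 ratio)
n(NaOH) consumed by analyte = 0.02082 − 0.01105 = 9.766 × 10^-3 mol
From the 1:2 ratio, n((NH4)2SO4) = 1/2 × 9.766 × 10^-3 = 4.883 × 10^-3 mol
mass of (NH4)2SO4 = 4.883 × 10^-3 × 132.14 = 0.6452 g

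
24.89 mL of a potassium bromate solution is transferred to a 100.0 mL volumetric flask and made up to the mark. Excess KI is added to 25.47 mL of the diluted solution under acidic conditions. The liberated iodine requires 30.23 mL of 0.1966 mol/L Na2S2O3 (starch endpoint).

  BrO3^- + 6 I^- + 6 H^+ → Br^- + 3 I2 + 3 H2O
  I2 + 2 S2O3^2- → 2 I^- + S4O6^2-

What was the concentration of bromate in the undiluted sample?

0.1562 mol/L

n(S2O3^2-) = 0.03023 × 0.1966 = 5.943 × 10^-3 mol
n(I2) = n(S2O3^2-)/2 = 2.972 × 10^-3 mol
From the 1:3 ratio, n(BrO3^-) in the aliquot = 1/3 × 2.972 × 10^-3 = 9.905 × 10^-4 mol
[BrO3^-]_dilute = 9.905 × 10^-4 / 0.02547 = 0.03889 mol/L
[BrO3^-]_original = 0.03889 × 100.0/24.89 = 0.1562 mol/L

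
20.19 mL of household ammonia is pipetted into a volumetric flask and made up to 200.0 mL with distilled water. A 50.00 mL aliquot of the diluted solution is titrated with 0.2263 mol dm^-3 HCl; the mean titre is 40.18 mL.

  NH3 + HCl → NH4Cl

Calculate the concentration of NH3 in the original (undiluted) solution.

n(HCl) = 0.04018 × 0.2263 = 9.093 × 10^-3 mol
n(NH3) in the aliquot = 9.093 × 10^-3 mol (1:1 ratio)
[NH3]_dilute = 9.093 × 10^-3 / 0.05000 = 0.1819 mol/L
Dilution factor = 200.0 / 20.19 = 9.906
[NH3]_stock = 0.1819 × 9.906 = 1.801 mol/L

1.801 mol/L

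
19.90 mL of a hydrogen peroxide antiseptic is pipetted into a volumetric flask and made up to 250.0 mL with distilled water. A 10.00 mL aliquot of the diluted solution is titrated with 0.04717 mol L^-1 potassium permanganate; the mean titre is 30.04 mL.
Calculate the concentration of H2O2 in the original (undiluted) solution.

2 MnO4^- + 5 H2O2 + 6 H^+ → 2 Mn^2+ + 5 O2 + 8 H2O
n(KMnO4) = 0.03004 × 0.04717 = 1.417 × 10^-3 mol
From the 5:2 ratio, n(H2O2) in the aliquot = 5/2 × 1.417 × 10^-3 = 3.542 × 10^-3 mol
[H2O2]_dilute = 3.542 × 10^-3 / 0.01000 = 0.3542 mol/L
Dilution factor = 250.0 / 19.90 = 12.56
[H2O2]_stock = 0.3542 × 12.56 = 4.450 mol/L

4.450 mol/L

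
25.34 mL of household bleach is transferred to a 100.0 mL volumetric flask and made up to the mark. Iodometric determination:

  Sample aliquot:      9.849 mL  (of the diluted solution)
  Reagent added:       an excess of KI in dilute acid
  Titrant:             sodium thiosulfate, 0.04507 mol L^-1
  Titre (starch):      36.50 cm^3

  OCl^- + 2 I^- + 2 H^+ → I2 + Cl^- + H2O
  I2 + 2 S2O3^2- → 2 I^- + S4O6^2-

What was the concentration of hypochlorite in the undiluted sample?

n(S2O3^2-) = 0.03650 × 0.04507 = 1.645 × 10^-3 mol
n(I2) = n(S2O3^2-)/2 = 8.225 × 10^-4 mol
n(OCl^-) in the aliquot = 8.225 × 10^-4 mol (1:1 ratio)
[OCl^-]_dilute = 8.225 × 10^-4 / 0.009849 = 0.08351 mol/L
[OCl^-]_original = 0.08351 × 100.0/25.34 = 0.3296 mol/L

0.3296 mol/L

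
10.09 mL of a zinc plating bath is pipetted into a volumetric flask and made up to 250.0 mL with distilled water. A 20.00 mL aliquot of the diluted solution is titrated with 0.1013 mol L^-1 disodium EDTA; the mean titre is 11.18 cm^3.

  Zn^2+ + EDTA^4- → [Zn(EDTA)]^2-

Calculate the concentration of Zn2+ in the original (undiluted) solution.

n(EDTA) = 0.01118 × 0.1013 = 1.133 × 10^-3 mol
n(Zn2+) in the aliquot = 1.133 × 10^-3 mol (1:1 ratio)
[Zn2+]_dilute = 1.133 × 10^-3 / 0.02000 = 0.05663 mol/L
Dilution factor = 250.0 / 10.09 = 24.78
[Zn2+]_stock = 0.05663 × 24.78 = 1.403 mol/L

1.403 mol/L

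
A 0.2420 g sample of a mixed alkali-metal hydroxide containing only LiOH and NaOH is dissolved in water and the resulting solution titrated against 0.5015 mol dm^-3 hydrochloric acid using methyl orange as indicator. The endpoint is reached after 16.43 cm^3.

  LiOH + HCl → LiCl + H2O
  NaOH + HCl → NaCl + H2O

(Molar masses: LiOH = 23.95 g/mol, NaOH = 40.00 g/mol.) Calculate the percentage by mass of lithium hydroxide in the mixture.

n(HCl) = 0.01643 × 0.5015 = 8.240 × 10^-3 mol
Let x = n(LiOH), y = n(NaOH).
Titrant: 1x + 1y = 8.240 × 10^-3;  mass: 23.95x + 40.00y = 0.2420
Solving, x = 5.457 × 10^-3 mol, y = 2.783 × 10^-3 mol
mass of LiOH = 5.457 × 10^-3 × 23.95 = 0.1307 g
% LiOH = 0.1307 / 0.2420 × 100 = 54.01 %

54.01 %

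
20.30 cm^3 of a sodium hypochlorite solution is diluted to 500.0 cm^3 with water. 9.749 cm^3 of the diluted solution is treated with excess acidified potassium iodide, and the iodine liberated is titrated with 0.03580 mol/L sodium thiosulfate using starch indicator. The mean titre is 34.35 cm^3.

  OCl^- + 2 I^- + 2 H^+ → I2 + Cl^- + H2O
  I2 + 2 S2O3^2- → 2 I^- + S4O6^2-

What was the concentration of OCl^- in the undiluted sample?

1.553 mol/L

n(S2O3^2-) = 0.03435 × 0.03580 = 1.230 × 10^-3 mol
n(I2) = n(S2O3^2-)/2 = 6.149 × 10^-4 mol
n(OCl^-) in the aliquot = 6.149 × 10^-4 mol (1:1 ratio)
[OCl^-]_dilute = 6.149 × 10^-4 / 0.009749 = 0.06307 mol/L
[OCl^-]_original = 0.06307 × 500.0/20.30 = 1.553 mol/L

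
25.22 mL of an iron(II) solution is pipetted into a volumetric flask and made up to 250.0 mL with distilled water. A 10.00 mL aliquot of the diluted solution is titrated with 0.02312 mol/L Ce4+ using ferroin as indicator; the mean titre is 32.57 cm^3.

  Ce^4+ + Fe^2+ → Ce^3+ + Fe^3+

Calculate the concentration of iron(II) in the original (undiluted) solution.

0.7464 mol/L

n(Ce4+) = 0.03257 × 0.02312 = 7.530 × 10^-4 mol
n(Fe2+) in the aliquot = 7.530 × 10^-4 mol (1:1 ratio)
[Fe2+]_dilute = 7.530 × 10^-4 / 0.01000 = 0.07530 mol/L
Dilution factor = 250.0 / 25.22 = 9.913
[Fe2+]_stock = 0.07530 × 9.913 = 0.7464 mol/L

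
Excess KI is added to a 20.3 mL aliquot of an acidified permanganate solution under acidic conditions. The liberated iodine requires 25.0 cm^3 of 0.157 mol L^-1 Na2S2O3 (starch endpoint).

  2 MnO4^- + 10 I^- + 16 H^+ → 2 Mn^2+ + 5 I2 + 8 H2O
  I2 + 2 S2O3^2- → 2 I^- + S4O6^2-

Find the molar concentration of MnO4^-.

n(S2O3^2-) = 0.0250 × 0.157 = 3.92 × 10^-3 mol
n(I2) = n(S2O3^2-)/2 = 1.96 × 10^-3 mol
From the 2:5 ratio, n(MnO4^-) in the aliquot = 2/5 × 1.96 × 10^-3 = 7.85 × 10^-4 mol
[MnO4^-] = 7.85 × 10^-4 / 0.0203 = 0.0387 mol/L

0.0387 mol/L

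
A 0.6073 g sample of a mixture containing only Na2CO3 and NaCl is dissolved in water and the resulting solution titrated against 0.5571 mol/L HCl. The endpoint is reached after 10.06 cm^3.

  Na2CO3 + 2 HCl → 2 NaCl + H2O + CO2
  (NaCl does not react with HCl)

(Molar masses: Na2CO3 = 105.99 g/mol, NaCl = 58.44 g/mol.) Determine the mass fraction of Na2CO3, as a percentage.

n(HCl) = 0.01006 × 0.5571 = 5.604 × 10^-3 mol
Let x = n(Na2CO3), y = n(NaCl).
Titrant: 2x = 5.604 × 10^-3;  mass: 105.99x + 58.44y = 0.6073
Solving, x = 2.802 × 10^-3 mol, y = 5.310 × 10^-3 mol
mass of Na2CO3 = 2.802 × 10^-3 × 105.99 = 0.2970 g
% Na2CO3 = 0.2970 / 0.6073 × 100 = 48.91 %

48.91 %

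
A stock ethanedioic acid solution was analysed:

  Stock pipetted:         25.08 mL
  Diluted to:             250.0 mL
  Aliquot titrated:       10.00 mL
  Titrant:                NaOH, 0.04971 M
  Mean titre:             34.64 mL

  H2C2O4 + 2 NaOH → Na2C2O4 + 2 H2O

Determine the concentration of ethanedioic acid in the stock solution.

0.8582 M

n(NaOH) = 0.03464 × 0.04971 = 1.722 × 10^-3 mol
From the 1:2 ratio, n(H2C2O4) in the aliquot = 1/2 × 1.722 × 10^-3 = 8.610 × 10^-4 mol
[H2C2O4]_dilute = 8.610 × 10^-4 / 0.01000 = 0.08610 mol/L
Dilution factor = 250.0 / 25.08 = 9.968
[H2C2O4]_stock = 0.08610 × 9.968 = 0.8582 mol/L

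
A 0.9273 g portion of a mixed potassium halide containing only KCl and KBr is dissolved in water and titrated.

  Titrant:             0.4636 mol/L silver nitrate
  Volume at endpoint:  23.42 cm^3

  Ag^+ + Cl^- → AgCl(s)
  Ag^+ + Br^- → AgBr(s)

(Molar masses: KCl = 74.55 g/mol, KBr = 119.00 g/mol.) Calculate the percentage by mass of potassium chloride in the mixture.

65.97 %

n(AgNO3) = 0.02342 × 0.4636 = 0.01086 mol
Let x = n(KCl), y = n(KBr).
Titrant: 1x + 1y = 0.01086;  mass: 74.55x + 119.00y = 0.9273
Solving, x = 8.206 × 10^-3 mol, y = 2.652 × 10^-3 mol
mass of KCl = 8.206 × 10^-3 × 74.55 = 0.6117 g
% KCl = 0.6117 / 0.9273 × 100 = 65.97 %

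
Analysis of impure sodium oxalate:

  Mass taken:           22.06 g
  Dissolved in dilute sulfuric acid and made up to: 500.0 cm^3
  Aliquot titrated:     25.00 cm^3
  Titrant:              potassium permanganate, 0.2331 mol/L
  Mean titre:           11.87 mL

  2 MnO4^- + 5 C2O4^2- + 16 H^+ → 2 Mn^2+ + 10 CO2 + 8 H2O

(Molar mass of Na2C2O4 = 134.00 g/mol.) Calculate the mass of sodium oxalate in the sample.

18.54 g

n(KMnO4) per titration = 0.01187 × 0.2331 = 2.767 × 10^-3 mol
From the 5:2 ratio, n(Na2C2O4) in each aliquot = 5/2 × 2.767 × 10^-3 = 6.917 × 10^-3 mol
n(Na2C2O4) in the whole flask = 6.917 × 10^-3 × 500.0/25.00 = 0.1383 mol
mass of Na2C2O4 = 0.1383 × 134.00 = 18.54 g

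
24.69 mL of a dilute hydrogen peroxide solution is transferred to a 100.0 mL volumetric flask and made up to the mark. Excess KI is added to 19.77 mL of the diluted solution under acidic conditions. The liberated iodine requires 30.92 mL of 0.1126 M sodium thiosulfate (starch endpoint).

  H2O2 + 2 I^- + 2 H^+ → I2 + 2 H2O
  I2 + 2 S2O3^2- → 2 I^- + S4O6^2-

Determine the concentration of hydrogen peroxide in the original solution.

n(S2O3^2-) = 0.03092 × 0.1126 = 3.482 × 10^-3 mol
n(I2) = n(S2O3^2-)/2 = 1.741 × 10^-3 mol
n(H2O2) in the aliquot = 1.741 × 10^-3 mol (1:1 ratio)
[H2O2]_dilute = 1.741 × 10^-3 / 0.01977 = 0.08805 mol/L
[H2O2]_original = 0.08805 × 100.0/24.69 = 0.3566 mol/L

0.3566 M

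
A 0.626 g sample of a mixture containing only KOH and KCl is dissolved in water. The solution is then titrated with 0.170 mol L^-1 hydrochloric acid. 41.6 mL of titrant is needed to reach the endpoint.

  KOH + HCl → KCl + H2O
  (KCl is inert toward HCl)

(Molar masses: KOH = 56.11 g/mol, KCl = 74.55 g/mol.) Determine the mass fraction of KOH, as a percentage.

63.4 %

n(HCl) = 0.0416 × 0.170 = 7.07 × 10^-3 mol
Let x = n(KOH), y = n(KCl).
Titrant: 1x = 7.07 × 10^-3;  mass: 56.11x + 74.55y = 0.626
Solving, x = 7.07 × 10^-3 mol, y = 3.07 × 10^-3 mol
mass of KOH = 7.07 × 10^-3 × 56.11 = 0.397 g
% KOH = 0.397 / 0.626 × 100 = 63.4 %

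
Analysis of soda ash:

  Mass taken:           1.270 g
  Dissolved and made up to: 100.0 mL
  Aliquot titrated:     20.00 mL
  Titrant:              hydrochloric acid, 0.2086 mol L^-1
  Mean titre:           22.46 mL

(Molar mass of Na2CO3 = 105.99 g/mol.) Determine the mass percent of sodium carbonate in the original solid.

Na2CO3 + 2 HCl → 2 NaCl + H2O + CO2
n(HCl) per titration = 0.02246 × 0.2086 = 4.685 × 10^-3 mol
From the 1:2 ratio, n(Na2CO3) in each aliquot = 1/2 × 4.685 × 10^-3 = 2.343 × 10^-3 mol
n(Na2CO3) in the whole flask = 2.343 × 10^-3 × 100.0/20.00 = 0.01171 mol
mass of Na2CO3 = 0.01171 × 105.99 = 1.241 g
% Na2CO3 = 1.241 / 1.270 × 100 = 97.75 %

97.75 %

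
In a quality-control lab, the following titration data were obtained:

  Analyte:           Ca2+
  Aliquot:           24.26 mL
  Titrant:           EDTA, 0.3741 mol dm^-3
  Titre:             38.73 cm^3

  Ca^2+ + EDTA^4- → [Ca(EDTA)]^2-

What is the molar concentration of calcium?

n(EDTA) = 0.03873 L × 0.3741 mol/L = 0.01449 mol
n(Ca2+) = 0.01449 mol (1:1 mole ratio)
[Ca2+] = 0.01449 mol / 0.02426 L = 0.5972 mol/L

0.5972 mol/L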